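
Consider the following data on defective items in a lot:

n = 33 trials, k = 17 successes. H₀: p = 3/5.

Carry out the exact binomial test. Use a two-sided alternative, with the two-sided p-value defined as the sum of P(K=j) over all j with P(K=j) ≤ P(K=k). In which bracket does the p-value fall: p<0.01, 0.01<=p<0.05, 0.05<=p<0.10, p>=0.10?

Exact binomial: n=33, k=17, p₀=3/5=0.6000
P(X=j) = C(n,j)·p₀^j·(1−p₀)^(n−j); p = Σ P(X=j) over j with P(X=j) ≤ P(X=17)
p-value (two-sided) = 0.37490
→ bracket: p>=0.10

p-value bracket: p>=0.10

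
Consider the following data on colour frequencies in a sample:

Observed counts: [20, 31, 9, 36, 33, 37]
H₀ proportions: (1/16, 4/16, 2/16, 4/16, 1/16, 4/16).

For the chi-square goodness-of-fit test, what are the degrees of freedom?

degrees of freedom = 5

df = k − 1 = 6 − 1 = 5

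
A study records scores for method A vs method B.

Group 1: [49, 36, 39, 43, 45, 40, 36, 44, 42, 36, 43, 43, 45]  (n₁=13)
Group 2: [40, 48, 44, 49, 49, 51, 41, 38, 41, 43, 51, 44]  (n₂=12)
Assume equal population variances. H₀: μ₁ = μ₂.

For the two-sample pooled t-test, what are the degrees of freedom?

df = n₁ + n₂ − 2 = 13 + 12 − 2 = 23

degrees of freedom = 23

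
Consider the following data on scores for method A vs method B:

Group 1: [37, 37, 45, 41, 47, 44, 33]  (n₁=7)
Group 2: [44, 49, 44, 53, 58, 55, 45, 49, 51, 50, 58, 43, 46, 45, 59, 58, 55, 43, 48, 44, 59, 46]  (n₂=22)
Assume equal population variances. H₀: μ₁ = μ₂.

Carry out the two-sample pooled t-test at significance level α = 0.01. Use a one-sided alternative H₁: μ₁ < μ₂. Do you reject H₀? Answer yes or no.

x̄₁=40.571, s₁=5.094, n₁=7
x̄₂=50.091, s₂=5.806, n₂=22
s_p² = [6·5.094² + 21·5.806²]/27 = 31.9827
SE = √(s_p²·(1/7+1/22)) = 2.4541
t = (40.571−50.091)/2.4541 = -3.8790
df = 27
p-value (one-sided, H₁ less) = 0.00030
At α=0.01: p < α → reject H₀

reject H₀: yes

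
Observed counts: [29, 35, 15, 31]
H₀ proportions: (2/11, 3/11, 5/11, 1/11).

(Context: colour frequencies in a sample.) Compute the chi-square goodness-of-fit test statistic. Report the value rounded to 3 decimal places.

n = 110; E_i = n·p_i = [20.00, 30.00, 50.00, 10.00]
χ² = (29−20.00)²/20.00 + (35−30.00)²/30.00 + (15−50.00)²/50.00 + (31−10.00)²/10.00 = 73.4833
df = 3

test statistic = 73.483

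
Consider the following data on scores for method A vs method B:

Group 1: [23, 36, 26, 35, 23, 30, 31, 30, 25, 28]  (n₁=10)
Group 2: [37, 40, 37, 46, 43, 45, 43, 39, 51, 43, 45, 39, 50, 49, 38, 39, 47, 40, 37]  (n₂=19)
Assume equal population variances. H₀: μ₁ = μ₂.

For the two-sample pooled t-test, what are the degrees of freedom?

df = n₁ + n₂ − 2 = 10 + 19 − 2 = 27

degrees of freedom = 27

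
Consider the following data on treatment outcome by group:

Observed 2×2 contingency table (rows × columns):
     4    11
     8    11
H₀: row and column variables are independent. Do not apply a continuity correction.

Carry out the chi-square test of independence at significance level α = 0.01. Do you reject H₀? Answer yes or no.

Row totals [15, 19], col totals [12, 22], n=34
χ² = (4−5.29)²/5.29 + (11−9.71)²/9.71 + (8−6.71)²/6.71 + (11−12.29)²/12.29 = 0.8749
df = 1
p-value (upper-tail) = 0.34962
At α=0.01: p ≥ α → fail to reject H₀

reject H₀: no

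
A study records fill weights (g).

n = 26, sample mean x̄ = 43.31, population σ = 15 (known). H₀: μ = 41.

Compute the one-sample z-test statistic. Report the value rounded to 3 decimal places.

test statistic = 0.785

SE = σ/√n = 15/√26 = 2.9417
z = (x̄−μ₀)/SE = (43.31−41)/2.9417 = 0.7852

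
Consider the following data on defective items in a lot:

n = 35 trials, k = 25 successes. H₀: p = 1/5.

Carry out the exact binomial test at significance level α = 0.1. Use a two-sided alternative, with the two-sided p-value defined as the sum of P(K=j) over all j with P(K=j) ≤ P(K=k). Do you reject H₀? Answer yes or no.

reject H₀: yes

Exact binomial: n=35, k=25, p₀=1/5=0.2000
P(X=j) = C(n,j)·p₀^j·(1−p₀)^(n−j); p = Σ P(X=j) over j with P(X=j) ≤ P(X=25)
p-value (two-sided) = 0.00000
At α=0.1: p < α → reject H₀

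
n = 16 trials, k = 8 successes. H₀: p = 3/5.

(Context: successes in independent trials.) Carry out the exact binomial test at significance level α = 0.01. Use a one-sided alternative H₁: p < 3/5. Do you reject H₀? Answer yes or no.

reject H₀: no

Exact binomial: n=16, k=8, p₀=3/5=0.6000
P(X≤8) from Σ C(n,i)·p₀^i·(1−p₀)^(n−i)
p-value (one-sided, H₁ less) = 0.28394
At α=0.01: p ≥ α → fail to reject H₀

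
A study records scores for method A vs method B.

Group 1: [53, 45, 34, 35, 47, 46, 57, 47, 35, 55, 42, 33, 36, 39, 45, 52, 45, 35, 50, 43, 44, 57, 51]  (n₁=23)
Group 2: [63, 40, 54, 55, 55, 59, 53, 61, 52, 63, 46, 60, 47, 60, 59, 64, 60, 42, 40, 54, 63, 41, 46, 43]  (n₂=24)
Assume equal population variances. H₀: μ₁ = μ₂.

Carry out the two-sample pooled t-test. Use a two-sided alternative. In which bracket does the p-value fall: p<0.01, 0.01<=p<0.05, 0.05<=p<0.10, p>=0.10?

p-value bracket: p<0.01

x̄₁=44.609, s₁=7.578, n₁=23
x̄₂=53.333, s₂=8.207, n₂=24
s_p² = [22·7.578² + 23·8.207²]/45 = 62.5069
SE = √(s_p²·(1/23+1/24)) = 2.3070
t = (44.609−53.333)/2.3070 = -3.7818
df = 45
p-value (two-sided) = 0.00046
→ bracket: p<0.01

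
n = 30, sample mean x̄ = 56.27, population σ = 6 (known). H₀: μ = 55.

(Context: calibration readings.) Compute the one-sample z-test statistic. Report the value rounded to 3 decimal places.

test statistic = 1.159

SE = σ/√n = 6/√30 = 1.0954
z = (x̄−μ₀)/SE = (56.27−55)/1.0954 = 1.1593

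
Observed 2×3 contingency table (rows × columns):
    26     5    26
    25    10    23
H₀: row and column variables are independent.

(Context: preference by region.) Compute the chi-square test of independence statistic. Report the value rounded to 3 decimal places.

Row totals [57, 58], col totals [51, 15, 49], n=115
χ² = (26−25.28)²/25.28 + (5−7.43)²/7.43 + (26−24.29)²/24.29 + (25−25.72)²/25.72 + (10−7.57)²/7.57 + (23−24.71)²/24.71 = 1.8614
df = 2

test statistic = 1.861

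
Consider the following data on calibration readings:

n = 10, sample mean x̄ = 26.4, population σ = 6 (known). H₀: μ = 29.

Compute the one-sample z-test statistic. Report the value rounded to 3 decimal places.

SE = σ/√n = 6/√10 = 1.8974
z = (x̄−μ₀)/SE = (26.4−29)/1.8974 = -1.3703

test statistic = -1.370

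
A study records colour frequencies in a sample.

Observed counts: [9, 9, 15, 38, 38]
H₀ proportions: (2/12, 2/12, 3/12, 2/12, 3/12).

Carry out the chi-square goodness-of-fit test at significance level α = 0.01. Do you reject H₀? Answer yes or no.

n = 109; E_i = n·p_i = [18.17, 18.17, 27.25, 18.17, 27.25]
χ² = (9−18.17)²/18.17 + (9−18.17)²/18.17 + (15−27.25)²/27.25 + (38−18.17)²/18.17 + (38−27.25)²/27.25 = 40.6514
df = 4
p-value (upper-tail) = 0.00000
At α=0.01: p < α → reject H₀

reject H₀: yes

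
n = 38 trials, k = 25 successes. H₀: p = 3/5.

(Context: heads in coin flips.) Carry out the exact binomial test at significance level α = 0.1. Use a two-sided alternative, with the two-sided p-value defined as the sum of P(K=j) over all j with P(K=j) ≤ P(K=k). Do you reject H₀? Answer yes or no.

reject H₀: no

Exact binomial: n=38, k=25, p₀=3/5=0.6000
P(X=j) = C(n,j)·p₀^j·(1−p₀)^(n−j); p = Σ P(X=j) over j with P(X=j) ≤ P(X=25)
p-value (two-sided) = 0.51162
At α=0.1: p ≥ α → fail to reject H₀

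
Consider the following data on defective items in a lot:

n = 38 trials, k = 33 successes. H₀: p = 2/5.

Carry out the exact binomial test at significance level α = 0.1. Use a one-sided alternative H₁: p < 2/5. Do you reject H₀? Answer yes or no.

reject H₀: no

Exact binomial: n=38, k=33, p₀=2/5=0.4000
P(X≤33) from Σ C(n,i)·p₀^i·(1−p₀)^(n−i)
p-value (one-sided, H₁ less) = 1.00000
At α=0.1: p ≥ α → fail to reject H₀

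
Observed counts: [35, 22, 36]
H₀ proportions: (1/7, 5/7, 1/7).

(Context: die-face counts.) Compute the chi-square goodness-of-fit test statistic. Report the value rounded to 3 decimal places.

n = 93; E_i = n·p_i = [13.29, 66.43, 13.29]
χ² = (35−13.29)²/13.29 + (22−66.43)²/66.43 + (36−13.29)²/13.29 = 104.0387
df = 2

test statistic = 104.039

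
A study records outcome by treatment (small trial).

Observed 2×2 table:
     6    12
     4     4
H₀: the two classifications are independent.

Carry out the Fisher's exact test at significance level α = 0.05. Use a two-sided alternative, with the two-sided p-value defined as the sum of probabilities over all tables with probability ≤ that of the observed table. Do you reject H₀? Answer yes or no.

Margins: r₁=18, r₂=8, c₁=10, c₂=16, n=26
p_obs = C(18,6)·C(8,4)/C(26,10); sum pmf over tables with pmf ≤ p_obs
p-value (two-sided) = 0.66449
At α=0.05: p ≥ α → fail to reject H₀

reject H₀: no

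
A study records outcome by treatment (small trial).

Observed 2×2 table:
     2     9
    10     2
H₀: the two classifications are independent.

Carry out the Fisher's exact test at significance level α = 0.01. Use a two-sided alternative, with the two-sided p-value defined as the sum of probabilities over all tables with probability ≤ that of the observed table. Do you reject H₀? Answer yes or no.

Margins: r₁=11, r₂=12, c₁=12, c₂=11, n=23
p_obs = C(11,2)·C(12,10)/C(23,12); sum pmf over tables with pmf ≤ p_obs
p-value (two-sided) = 0.00333
At α=0.01: p < α → reject H₀

reject H₀: yes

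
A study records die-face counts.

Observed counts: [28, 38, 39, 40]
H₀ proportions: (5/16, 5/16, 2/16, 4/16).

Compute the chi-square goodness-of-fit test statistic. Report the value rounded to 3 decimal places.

test statistic = 32.225

n = 145; E_i = n·p_i = [45.31, 45.31, 18.12, 36.25]
χ² = (28−45.31)²/45.31 + (38−45.31)²/45.31 + (39−18.12)²/18.12 + (40−36.25)²/36.25 = 32.2248
df = 3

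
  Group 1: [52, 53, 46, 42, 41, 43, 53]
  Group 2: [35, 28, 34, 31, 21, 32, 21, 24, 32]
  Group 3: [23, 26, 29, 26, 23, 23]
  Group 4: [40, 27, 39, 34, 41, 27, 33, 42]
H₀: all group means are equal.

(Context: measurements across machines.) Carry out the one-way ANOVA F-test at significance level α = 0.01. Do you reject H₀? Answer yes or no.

Group means [47.14, 28.67, 25.00, 35.38], grand mean 34.033
SSB = Σnᵢ(x̄ᵢ−x̄)² = 1966.235; SSW = ΣΣ(x−x̄ᵢ)² = 698.732
MSB = 1966.235/3 = 655.4115; MSW = 698.732/26 = 26.8743
F = MSB/MSW = 24.3880
df = (3, 26)
p-value (upper-tail) = 0.00000
At α=0.01: p < α → reject H₀

reject H₀: yes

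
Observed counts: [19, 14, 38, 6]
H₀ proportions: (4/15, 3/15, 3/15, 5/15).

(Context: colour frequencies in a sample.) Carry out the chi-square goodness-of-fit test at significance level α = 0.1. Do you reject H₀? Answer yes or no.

reject H₀: yes

n = 77; E_i = n·p_i = [20.53, 15.40, 15.40, 25.67]
χ² = (19−20.53)²/20.53 + (14−15.40)²/15.40 + (38−15.40)²/15.40 + (6−25.67)²/25.67 = 48.4773
df = 3
p-value (upper-tail) = 0.00000
At α=0.1: p < α → reject H₀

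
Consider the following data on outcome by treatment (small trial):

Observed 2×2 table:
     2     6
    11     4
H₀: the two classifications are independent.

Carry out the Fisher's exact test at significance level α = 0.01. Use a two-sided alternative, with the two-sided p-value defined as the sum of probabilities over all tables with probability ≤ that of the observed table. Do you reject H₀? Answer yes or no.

Margins: r₁=8, r₂=15, c₁=13, c₂=10, n=23
p_obs = C(8,2)·C(15,11)/C(23,13); sum pmf over tables with pmf ≤ p_obs
p-value (two-sided) = 0.03931
At α=0.01: p ≥ α → fail to reject H₀

reject H₀: no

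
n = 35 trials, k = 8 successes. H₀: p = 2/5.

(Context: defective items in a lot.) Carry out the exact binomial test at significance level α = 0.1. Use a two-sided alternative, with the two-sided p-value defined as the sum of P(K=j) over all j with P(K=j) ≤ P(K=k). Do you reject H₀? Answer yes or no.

Exact binomial: n=35, k=8, p₀=2/5=0.4000
P(X=j) = C(n,j)·p₀^j·(1−p₀)^(n−j); p = Σ P(X=j) over j with P(X=j) ≤ P(X=8)
p-value (two-sided) = 0.03921
At α=0.1: p < α → reject H₀

reject H₀: yes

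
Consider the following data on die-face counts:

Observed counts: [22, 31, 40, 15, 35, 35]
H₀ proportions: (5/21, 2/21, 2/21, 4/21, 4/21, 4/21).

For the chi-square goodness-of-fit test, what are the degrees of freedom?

df = k − 1 = 6 − 1 = 5

degrees of freedom = 5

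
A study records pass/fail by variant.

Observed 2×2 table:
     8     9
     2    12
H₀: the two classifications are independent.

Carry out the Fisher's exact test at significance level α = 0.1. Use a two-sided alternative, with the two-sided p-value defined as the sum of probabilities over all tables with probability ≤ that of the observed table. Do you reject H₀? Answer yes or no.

Margins: r₁=17, r₂=14, c₁=10, c₂=21, n=31
p_obs = C(17,8)·C(14,2)/C(31,10); sum pmf over tables with pmf ≤ p_obs
p-value (two-sided) = 0.06799
At α=0.1: p < α → reject H₀

reject H₀: yes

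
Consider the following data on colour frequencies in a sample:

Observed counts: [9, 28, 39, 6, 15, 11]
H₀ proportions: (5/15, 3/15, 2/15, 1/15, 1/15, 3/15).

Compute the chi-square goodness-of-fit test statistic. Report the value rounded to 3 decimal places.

n = 108; E_i = n·p_i = [36.00, 21.60, 14.40, 7.20, 7.20, 21.60]
χ² = (9−36.00)²/36.00 + (28−21.60)²/21.60 + (39−14.40)²/14.40 + (6−7.20)²/7.20 + (15−7.20)²/7.20 + (11−21.60)²/21.60 = 78.0231
df = 5

test statistic = 78.023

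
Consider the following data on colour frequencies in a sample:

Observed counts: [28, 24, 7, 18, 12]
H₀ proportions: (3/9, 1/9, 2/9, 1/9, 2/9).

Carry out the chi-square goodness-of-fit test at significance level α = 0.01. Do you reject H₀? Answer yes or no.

reject H₀: yes

n = 89; E_i = n·p_i = [29.67, 9.89, 19.78, 9.89, 19.78]
χ² = (28−29.67)²/29.67 + (24−9.89)²/9.89 + (7−19.78)²/19.78 + (18−9.89)²/9.89 + (12−19.78)²/19.78 = 38.1966
df = 4
p-value (upper-tail) = 0.00000
At α=0.01: p < α → reject H₀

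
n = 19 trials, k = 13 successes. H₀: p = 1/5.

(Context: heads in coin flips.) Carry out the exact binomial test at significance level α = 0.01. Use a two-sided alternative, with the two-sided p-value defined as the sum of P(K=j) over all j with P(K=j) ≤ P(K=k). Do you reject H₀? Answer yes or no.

Exact binomial: n=19, k=13, p₀=1/5=0.2000
P(X=j) = C(n,j)·p₀^j·(1−p₀)^(n−j); p = Σ P(X=j) over j with P(X=j) ≤ P(X=13)
p-value (two-sided) = 0.00001
At α=0.01: p < α → reject H₀

reject H₀: yes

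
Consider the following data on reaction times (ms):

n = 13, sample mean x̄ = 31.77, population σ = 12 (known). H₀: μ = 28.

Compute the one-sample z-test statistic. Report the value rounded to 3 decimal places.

test statistic = 1.133

SE = σ/√n = 12/√13 = 3.3282
z = (x̄−μ₀)/SE = (31.77−28)/3.3282 = 1.1327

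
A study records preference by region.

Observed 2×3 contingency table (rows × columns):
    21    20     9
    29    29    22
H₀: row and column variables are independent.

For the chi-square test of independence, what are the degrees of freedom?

df = (r−1)(c−1) = (2−1)·(3−1) = 2

degrees of freedom = 2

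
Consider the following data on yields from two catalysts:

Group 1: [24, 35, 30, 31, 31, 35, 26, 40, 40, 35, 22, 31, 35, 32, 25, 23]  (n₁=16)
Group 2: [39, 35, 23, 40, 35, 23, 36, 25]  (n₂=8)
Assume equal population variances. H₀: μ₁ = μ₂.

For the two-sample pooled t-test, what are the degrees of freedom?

degrees of freedom = 22

df = n₁ + n₂ − 2 = 16 + 8 − 2 = 22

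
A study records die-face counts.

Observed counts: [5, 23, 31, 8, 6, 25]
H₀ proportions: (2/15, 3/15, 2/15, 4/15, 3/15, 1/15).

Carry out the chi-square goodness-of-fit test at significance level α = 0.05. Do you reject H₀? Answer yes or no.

n = 98; E_i = n·p_i = [13.07, 19.60, 13.07, 26.13, 19.60, 6.53]
χ² = (5−13.07)²/13.07 + (23−19.60)²/19.60 + (31−13.07)²/13.07 + (8−26.13)²/26.13 + (6−19.60)²/19.60 + (25−6.53)²/6.53 = 104.3980
df = 5
p-value (upper-tail) = 0.00000
At α=0.05: p < α → reject H₀

reject H₀: yes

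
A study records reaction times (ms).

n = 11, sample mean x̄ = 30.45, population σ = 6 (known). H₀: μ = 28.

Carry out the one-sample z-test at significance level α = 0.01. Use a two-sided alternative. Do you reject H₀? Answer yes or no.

reject H₀: no

SE = σ/√n = 6/√11 = 1.8091
z = (x̄−μ₀)/SE = (30.45−28)/1.8091 = 1.3543
p-value (two-sided) = 0.17564
At α=0.01: p ≥ α → fail to reject H₀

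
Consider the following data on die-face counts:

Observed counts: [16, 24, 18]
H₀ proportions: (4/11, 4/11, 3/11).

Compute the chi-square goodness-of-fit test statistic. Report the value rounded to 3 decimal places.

n = 58; E_i = n·p_i = [21.09, 21.09, 15.82]
χ² = (16−21.09)²/21.09 + (24−21.09)²/21.09 + (18−15.82)²/15.82 = 1.9310
df = 2

test statistic = 1.931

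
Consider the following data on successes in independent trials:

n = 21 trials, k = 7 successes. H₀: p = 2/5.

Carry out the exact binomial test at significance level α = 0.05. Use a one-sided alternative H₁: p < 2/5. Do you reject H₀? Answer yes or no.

Exact binomial: n=21, k=7, p₀=2/5=0.4000
P(X≤7) from Σ C(n,i)·p₀^i·(1−p₀)^(n−i)
p-value (one-sided, H₁ less) = 0.34954
At α=0.05: p ≥ α → fail to reject H₀

reject H₀: no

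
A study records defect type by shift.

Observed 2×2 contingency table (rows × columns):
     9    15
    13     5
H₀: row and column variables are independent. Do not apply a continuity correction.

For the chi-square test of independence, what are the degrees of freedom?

df = (r−1)(c−1) = (2−1)·(2−1) = 1

degrees of freedom = 1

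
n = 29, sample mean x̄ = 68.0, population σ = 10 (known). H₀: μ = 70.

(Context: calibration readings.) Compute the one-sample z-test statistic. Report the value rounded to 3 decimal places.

test statistic = -1.077

SE = σ/√n = 10/√29 = 1.8570
z = (x̄−μ₀)/SE = (68.0−70)/1.8570 = -1.0770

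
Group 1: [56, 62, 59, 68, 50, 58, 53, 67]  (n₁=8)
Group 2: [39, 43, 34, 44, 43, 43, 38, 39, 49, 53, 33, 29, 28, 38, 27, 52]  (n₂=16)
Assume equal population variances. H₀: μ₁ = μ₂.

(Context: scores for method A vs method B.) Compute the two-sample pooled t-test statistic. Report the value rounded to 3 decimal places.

x̄₁=59.125, s₁=6.334, n₁=8
x̄₂=39.500, s₂=8.008, n₂=16
s_p² = [7·6.334² + 15·8.008²]/22 = 56.4943
SE = √(s_p²·(1/8+1/16)) = 3.2546
t = (59.125−39.500)/3.2546 = 6.0299
df = 22

test statistic = 6.030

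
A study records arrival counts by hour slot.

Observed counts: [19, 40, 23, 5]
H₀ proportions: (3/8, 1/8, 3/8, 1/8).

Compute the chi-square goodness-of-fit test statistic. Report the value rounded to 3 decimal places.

test statistic = 89.705

n = 87; E_i = n·p_i = [32.62, 10.88, 32.62, 10.88]
χ² = (19−32.62)²/32.62 + (40−10.88)²/10.88 + (23−32.62)²/32.62 + (5−10.88)²/10.88 = 89.7050
df = 3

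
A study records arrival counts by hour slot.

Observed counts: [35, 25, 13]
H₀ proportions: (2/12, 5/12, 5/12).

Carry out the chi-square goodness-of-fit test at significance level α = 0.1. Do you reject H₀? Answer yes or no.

reject H₀: yes

n = 73; E_i = n·p_i = [12.17, 30.42, 30.42]
χ² = (35−12.17)²/12.17 + (25−30.42)²/30.42 + (13−30.42)²/30.42 = 53.7890
df = 2
p-value (upper-tail) = 0.00000
At α=0.1: p < α → reject H₀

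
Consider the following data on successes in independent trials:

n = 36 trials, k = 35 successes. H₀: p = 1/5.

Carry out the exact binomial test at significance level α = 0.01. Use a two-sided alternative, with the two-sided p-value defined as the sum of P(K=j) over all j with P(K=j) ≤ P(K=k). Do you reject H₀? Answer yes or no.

Exact binomial: n=36, k=35, p₀=1/5=0.2000
P(X=j) = C(n,j)·p₀^j·(1−p₀)^(n−j); p = Σ P(X=j) over j with P(X=j) ≤ P(X=35)
p-value (two-sided) = 0.00000
At α=0.01: p < α → reject H₀

reject H₀: yes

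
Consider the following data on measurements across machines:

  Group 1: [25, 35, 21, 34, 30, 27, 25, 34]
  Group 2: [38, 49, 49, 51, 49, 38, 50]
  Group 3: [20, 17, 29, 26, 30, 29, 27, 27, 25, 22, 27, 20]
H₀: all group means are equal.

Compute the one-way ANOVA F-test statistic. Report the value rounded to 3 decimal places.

Group means [28.88, 46.29, 24.92], grand mean 31.630
SSB = Σnᵢ(x̄ᵢ−x̄)² = 2105.076; SSW = ΣΣ(x−x̄ᵢ)² = 575.220
MSB = 2105.076/2 = 1052.5380; MSW = 575.220/24 = 23.9675
F = MSB/MSW = 43.9152
df = (2, 24)

test statistic = 43.915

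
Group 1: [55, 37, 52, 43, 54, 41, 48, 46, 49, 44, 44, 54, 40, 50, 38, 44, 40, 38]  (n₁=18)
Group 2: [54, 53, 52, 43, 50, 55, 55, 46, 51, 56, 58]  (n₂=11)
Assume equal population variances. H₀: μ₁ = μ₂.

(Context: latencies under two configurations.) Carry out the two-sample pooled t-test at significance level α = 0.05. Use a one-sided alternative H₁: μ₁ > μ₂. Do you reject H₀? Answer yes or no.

x̄₁=45.389, s₁=5.912, n₁=18
x̄₂=52.091, s₂=4.437, n₂=11
s_p² = [17·5.912² + 10·4.437²]/27 = 29.3032
SE = √(s_p²·(1/18+1/11)) = 2.0717
t = (45.389−52.091)/2.0717 = -3.2351
df = 27
p-value (one-sided, H₁ greater) = 0.99840
At α=0.05: p ≥ α → fail to reject H₀

reject H₀: no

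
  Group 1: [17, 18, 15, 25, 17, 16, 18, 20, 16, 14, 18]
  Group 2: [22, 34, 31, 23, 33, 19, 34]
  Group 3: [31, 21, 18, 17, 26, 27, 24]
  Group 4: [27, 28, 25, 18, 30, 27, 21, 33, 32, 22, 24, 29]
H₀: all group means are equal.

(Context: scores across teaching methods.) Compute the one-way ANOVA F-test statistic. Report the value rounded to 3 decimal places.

test statistic = 9.509

Group means [17.64, 28.00, 23.43, 26.33], grand mean 23.514
SSB = Σnᵢ(x̄ᵢ−x̄)² = 616.317; SSW = ΣΣ(x−x̄ᵢ)² = 712.926
MSB = 616.317/3 = 205.4389; MSW = 712.926/33 = 21.6038
F = MSB/MSW = 9.5094
df = (3, 33)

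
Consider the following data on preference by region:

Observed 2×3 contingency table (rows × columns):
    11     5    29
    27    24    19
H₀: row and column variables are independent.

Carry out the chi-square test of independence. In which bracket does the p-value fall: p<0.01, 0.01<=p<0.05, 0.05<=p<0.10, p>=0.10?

p-value bracket: p<0.01

Row totals [45, 70], col totals [38, 29, 48], n=115
χ² = (11−14.87)²/14.87 + (5−11.35)²/11.35 + (29−18.78)²/18.78 + (27−23.13)²/23.13 + (24−17.65)²/17.65 + (19−29.22)²/29.22 = 16.6191
df = 2
p-value (upper-tail) = 0.00025
→ bracket: p<0.01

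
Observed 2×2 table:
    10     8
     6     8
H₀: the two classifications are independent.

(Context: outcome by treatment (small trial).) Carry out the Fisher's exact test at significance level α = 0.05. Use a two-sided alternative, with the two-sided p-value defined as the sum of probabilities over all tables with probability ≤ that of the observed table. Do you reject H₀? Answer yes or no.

Margins: r₁=18, r₂=14, c₁=16, c₂=16, n=32
p_obs = C(18,10)·C(14,6)/C(32,16); sum pmf over tables with pmf ≤ p_obs
p-value (two-sided) = 0.72239
At α=0.05: p ≥ α → fail to reject H₀

reject H₀: no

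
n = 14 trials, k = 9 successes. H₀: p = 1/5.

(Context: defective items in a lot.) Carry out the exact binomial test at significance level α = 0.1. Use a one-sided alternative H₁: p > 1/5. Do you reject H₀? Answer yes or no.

reject H₀: yes

Exact binomial: n=14, k=9, p₀=1/5=0.2000
P(X≥9) from Σ C(n,i)·p₀^i·(1−p₀)^(n−i)
p-value (one-sided, H₁ greater) = 0.00038
At α=0.1: p < α → reject H₀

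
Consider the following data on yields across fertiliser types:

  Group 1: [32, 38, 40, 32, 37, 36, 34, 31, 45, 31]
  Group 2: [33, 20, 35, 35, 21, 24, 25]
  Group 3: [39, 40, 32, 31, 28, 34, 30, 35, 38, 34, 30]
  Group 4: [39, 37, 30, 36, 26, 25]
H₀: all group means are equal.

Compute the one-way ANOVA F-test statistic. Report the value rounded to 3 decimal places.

Group means [35.60, 27.57, 33.73, 32.17], grand mean 32.735
SSB = Σnᵢ(x̄ᵢ−x̄)² = 281.488; SSW = ΣΣ(x−x̄ᵢ)² = 783.129
MSB = 281.488/3 = 93.8294; MSW = 783.129/30 = 26.1043
F = MSB/MSW = 3.5944
df = (3, 30)

test statistic = 3.594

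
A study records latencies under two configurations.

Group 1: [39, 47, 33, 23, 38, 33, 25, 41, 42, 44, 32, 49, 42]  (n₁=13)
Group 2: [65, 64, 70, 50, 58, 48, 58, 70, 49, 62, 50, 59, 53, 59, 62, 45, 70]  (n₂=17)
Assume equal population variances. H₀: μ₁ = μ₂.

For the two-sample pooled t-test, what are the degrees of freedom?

degrees of freedom = 28

df = n₁ + n₂ − 2 = 13 + 17 − 2 = 28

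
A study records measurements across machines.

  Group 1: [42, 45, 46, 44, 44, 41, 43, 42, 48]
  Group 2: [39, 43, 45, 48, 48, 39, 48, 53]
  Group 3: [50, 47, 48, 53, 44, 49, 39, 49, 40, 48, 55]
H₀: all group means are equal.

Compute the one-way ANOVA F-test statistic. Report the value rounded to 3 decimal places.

test statistic = 1.810

Group means [43.89, 45.38, 47.45], grand mean 45.714
SSB = Σnᵢ(x̄ᵢ−x̄)² = 64.223; SSW = ΣΣ(x−x̄ᵢ)² = 443.491
MSB = 64.223/2 = 32.1116; MSW = 443.491/25 = 17.7396
F = MSB/MSW = 1.8102
df = (2, 25)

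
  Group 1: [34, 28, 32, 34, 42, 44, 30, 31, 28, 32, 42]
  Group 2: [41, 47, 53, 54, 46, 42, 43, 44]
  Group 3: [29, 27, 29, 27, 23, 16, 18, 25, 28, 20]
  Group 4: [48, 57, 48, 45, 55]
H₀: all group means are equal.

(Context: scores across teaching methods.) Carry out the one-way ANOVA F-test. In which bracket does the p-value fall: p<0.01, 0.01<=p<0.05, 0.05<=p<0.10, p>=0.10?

p-value bracket: p<0.01

Group means [34.27, 46.25, 24.20, 50.60], grand mean 36.529
SSB = Σnᵢ(x̄ᵢ−x̄)² = 3321.989; SSW = ΣΣ(x−x̄ᵢ)² = 806.482
MSB = 3321.989/3 = 1107.3296; MSW = 806.482/30 = 26.8827
F = MSB/MSW = 41.1911
df = (3, 30)
p-value (upper-tail) = 0.00000
→ bracket: p<0.01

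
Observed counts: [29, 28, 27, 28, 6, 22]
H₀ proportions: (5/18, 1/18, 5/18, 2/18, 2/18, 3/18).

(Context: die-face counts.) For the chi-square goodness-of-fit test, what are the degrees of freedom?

degrees of freedom = 5

df = k − 1 = 6 − 1 = 5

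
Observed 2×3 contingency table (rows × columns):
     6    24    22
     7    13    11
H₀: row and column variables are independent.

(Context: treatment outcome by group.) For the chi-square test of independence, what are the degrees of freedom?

df = (r−1)(c−1) = (2−1)·(3−1) = 2

degrees of freedom = 2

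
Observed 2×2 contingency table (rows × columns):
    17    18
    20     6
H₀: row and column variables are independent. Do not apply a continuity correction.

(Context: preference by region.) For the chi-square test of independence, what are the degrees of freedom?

df = (r−1)(c−1) = (2−1)·(2−1) = 1

degrees of freedom = 1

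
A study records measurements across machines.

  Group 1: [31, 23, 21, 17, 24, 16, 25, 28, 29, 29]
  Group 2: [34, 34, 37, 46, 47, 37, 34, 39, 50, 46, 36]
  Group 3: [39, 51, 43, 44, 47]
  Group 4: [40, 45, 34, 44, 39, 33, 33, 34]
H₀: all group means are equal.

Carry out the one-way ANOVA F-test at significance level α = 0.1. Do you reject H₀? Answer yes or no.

Group means [24.30, 40.00, 44.80, 37.75], grand mean 35.559
SSB = Σnᵢ(x̄ᵢ−x̄)² = 1949.982; SSW = ΣΣ(x−x̄ᵢ)² = 854.400
MSB = 1949.982/3 = 649.9941; MSW = 854.400/30 = 28.4800
F = MSB/MSW = 22.8228
df = (3, 30)
p-value (upper-tail) = 0.00000
At α=0.1: p < α → reject H₀

reject H₀: yes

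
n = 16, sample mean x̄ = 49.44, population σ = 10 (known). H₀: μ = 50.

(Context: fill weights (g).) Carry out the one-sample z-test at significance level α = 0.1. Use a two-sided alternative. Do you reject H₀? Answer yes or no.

SE = σ/√n = 10/√16 = 2.5000
z = (x̄−μ₀)/SE = (49.44−50)/2.5000 = -0.2240
p-value (two-sided) = 0.82276
At α=0.1: p ≥ α → fail to reject H₀

reject H₀: no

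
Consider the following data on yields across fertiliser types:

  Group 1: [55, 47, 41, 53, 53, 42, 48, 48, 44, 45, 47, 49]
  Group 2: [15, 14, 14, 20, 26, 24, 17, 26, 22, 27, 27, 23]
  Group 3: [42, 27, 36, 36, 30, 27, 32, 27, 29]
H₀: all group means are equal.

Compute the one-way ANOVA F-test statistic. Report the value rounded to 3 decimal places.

test statistic = 88.644

Group means [47.67, 21.25, 31.78], grand mean 33.727
SSB = Σnᵢ(x̄ᵢ−x̄)² = 4234.073; SSW = ΣΣ(x−x̄ᵢ)² = 716.472
MSB = 4234.073/2 = 2117.0366; MSW = 716.472/30 = 23.8824
F = MSB/MSW = 88.6442
df = (2, 30)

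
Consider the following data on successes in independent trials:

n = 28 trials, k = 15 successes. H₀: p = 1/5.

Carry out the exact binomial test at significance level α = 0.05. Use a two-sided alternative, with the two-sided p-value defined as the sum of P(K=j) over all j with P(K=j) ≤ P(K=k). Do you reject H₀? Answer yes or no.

Exact binomial: n=28, k=15, p₀=1/5=0.2000
P(X=j) = C(n,j)·p₀^j·(1−p₀)^(n−j); p = Σ P(X=j) over j with P(X=j) ≤ P(X=15)
p-value (two-sided) = 0.00008
At α=0.05: p < α → reject H₀

reject H₀: yes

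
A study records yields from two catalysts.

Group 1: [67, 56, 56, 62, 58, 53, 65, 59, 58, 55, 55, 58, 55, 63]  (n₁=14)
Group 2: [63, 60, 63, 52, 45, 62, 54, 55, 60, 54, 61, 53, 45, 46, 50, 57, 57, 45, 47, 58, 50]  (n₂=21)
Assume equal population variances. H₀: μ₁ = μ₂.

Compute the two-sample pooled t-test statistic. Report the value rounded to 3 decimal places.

test statistic = 2.329

x̄₁=58.571, s₁=4.183, n₁=14
x̄₂=54.143, s₂=6.223, n₂=21
s_p² = [13·4.183² + 20·6.223²]/33 = 30.3636
SE = √(s_p²·(1/14+1/21)) = 1.9012
t = (58.571−54.143)/1.9012 = 2.3293
df = 33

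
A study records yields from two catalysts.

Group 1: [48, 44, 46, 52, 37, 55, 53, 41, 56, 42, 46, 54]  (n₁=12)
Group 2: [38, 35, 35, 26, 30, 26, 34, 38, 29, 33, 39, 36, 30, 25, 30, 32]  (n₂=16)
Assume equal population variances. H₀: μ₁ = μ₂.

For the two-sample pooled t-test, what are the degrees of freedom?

df = n₁ + n₂ − 2 = 12 + 16 − 2 = 26

degrees of freedom = 26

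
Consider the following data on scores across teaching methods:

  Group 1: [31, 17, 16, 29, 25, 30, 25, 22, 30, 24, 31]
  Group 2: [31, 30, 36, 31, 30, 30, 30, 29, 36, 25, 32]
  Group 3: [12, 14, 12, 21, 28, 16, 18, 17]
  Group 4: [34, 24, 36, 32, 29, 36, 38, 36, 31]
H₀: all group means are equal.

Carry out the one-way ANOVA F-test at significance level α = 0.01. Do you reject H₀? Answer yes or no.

reject H₀: yes

Group means [25.45, 30.91, 17.25, 32.89], grand mean 27.026
SSB = Σnᵢ(x̄ᵢ−x̄)² = 1266.949; SSW = ΣΣ(x−x̄ᵢ)² = 738.025
MSB = 1266.949/3 = 422.3164; MSW = 738.025/35 = 21.0864
F = MSB/MSW = 20.0279
df = (3, 35)
p-value (upper-tail) = 0.00000
At α=0.01: p < α → reject H₀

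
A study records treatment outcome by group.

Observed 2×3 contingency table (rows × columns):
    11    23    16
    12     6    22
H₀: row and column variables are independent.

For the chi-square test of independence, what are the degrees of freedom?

degrees of freedom = 2

df = (r−1)(c−1) = (2−1)·(3−1) = 2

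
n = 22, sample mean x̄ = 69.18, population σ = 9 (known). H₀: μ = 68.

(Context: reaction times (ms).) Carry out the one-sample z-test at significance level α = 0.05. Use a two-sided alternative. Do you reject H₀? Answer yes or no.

reject H₀: no

SE = σ/√n = 9/√22 = 1.9188
z = (x̄−μ₀)/SE = (69.18−68)/1.9188 = 0.6150
p-value (two-sided) = 0.53858
At α=0.05: p ≥ α → fail to reject H₀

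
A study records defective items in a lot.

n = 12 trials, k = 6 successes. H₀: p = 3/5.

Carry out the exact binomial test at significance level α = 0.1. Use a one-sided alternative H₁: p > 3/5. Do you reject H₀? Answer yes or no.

reject H₀: no

Exact binomial: n=12, k=6, p₀=3/5=0.6000
P(X≥6) from Σ C(n,i)·p₀^i·(1−p₀)^(n−i)
p-value (one-sided, H₁ greater) = 0.84179
At α=0.1: p ≥ α → fail to reject H₀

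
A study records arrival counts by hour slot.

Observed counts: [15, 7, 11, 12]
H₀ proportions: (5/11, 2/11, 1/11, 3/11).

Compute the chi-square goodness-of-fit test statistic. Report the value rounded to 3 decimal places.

n = 45; E_i = n·p_i = [20.45, 8.18, 4.09, 12.27]
χ² = (15−20.45)²/20.45 + (7−8.18)²/8.18 + (11−4.09)²/4.09 + (12−12.27)²/12.27 = 13.3000
df = 3

test statistic = 13.300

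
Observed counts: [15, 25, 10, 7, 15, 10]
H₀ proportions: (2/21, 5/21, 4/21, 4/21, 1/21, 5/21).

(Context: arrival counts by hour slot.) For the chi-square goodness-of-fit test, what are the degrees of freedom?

degrees of freedom = 5

df = k − 1 = 6 − 1 = 5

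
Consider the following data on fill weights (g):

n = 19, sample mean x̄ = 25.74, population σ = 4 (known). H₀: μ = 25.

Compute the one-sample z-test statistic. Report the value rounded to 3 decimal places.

test statistic = 0.806

SE = σ/√n = 4/√19 = 0.9177
z = (x̄−μ₀)/SE = (25.74−25)/0.9177 = 0.8064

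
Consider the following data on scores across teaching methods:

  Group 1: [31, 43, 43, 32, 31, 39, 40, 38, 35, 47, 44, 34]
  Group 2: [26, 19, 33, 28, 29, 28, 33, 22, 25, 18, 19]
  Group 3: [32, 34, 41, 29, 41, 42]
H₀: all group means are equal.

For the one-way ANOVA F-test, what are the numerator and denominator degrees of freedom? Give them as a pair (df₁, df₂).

k = 3 groups, N = 29 total
df = (k−1, N−k) = (3−1, 29−3) = (2, 26)

degrees of freedom = [2, 26]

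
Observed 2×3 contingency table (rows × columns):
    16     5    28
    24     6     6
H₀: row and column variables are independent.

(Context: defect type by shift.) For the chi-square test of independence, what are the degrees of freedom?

degrees of freedom = 2

df = (r−1)(c−1) = (2−1)·(3−1) = 2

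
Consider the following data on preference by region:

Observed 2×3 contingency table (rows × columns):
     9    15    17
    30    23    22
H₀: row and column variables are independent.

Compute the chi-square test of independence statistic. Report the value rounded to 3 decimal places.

Row totals [41, 75], col totals [39, 38, 39], n=116
χ² = (9−13.78)²/13.78 + (15−13.43)²/13.43 + (17−13.78)²/13.78 + (30−25.22)²/25.22 + (23−24.57)²/24.57 + (22−25.22)²/25.22 = 4.0121
df = 2

test statistic = 4.012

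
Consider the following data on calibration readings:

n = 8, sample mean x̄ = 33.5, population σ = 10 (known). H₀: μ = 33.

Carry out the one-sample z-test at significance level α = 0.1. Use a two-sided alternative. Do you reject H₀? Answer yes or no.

reject H₀: no

SE = σ/√n = 10/√8 = 3.5355
z = (x̄−μ₀)/SE = (33.5−33)/3.5355 = 0.1414
p-value (two-sided) = 0.88754
At α=0.1: p ≥ α → fail to reject H₀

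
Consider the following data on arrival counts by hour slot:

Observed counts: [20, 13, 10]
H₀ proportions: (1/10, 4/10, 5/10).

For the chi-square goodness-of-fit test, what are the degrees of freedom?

degrees of freedom = 2

df = k − 1 = 3 − 1 = 2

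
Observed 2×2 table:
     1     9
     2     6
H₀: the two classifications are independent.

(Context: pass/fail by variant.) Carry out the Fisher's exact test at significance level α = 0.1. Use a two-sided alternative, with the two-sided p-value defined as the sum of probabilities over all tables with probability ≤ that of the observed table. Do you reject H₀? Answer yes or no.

reject H₀: no

Margins: r₁=10, r₂=8, c₁=3, c₂=15, n=18
p_obs = C(10,1)·C(8,2)/C(18,3); sum pmf over tables with pmf ≤ p_obs
p-value (two-sided) = 0.55882
At α=0.1: p ≥ α → fail to reject H₀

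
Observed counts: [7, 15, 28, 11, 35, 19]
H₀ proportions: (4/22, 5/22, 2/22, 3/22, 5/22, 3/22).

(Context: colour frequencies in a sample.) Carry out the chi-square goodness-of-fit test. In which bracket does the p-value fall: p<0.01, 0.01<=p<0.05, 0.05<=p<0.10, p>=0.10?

n = 115; E_i = n·p_i = [20.91, 26.14, 10.45, 15.68, 26.14, 15.68]
χ² = (7−20.91)²/20.91 + (15−26.14)²/26.14 + (28−10.45)²/10.45 + (11−15.68)²/15.68 + (35−26.14)²/26.14 + (19−15.68)²/15.68 = 48.5493
df = 5
p-value (upper-tail) = 0.00000
→ bracket: p<0.01

p-value bracket: p<0.01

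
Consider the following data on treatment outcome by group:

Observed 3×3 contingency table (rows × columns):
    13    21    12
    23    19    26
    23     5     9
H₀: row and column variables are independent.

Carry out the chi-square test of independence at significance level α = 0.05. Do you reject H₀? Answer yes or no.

reject H₀: yes

Row totals [46, 68, 37], col totals [59, 45, 47], n=151
χ² = (13−17.97)²/17.97 + (21−13.71)²/13.71 + (12−14.32)²/14.32 + (23−26.57)²/26.57 + (19−20.26)²/20.26 + (26−21.17)²/21.17 + (23−14.46)²/14.46 + (5−11.03)²/11.03 + (9−11.52)²/11.52 = 16.1844
df = 4
p-value (upper-tail) = 0.00278
At α=0.05: p < α → reject H₀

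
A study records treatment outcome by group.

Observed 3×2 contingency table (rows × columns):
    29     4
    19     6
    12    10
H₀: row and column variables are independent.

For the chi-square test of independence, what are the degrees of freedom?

degrees of freedom = 2

df = (r−1)(c−1) = (3−1)·(2−1) = 2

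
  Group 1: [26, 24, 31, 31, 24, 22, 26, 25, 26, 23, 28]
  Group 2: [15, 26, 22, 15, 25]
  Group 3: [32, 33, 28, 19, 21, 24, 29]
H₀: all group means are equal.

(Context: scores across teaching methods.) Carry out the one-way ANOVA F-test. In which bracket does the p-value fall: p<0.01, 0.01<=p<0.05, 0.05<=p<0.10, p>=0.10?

Group means [26.00, 20.60, 26.57], grand mean 25.000
SSB = Σnᵢ(x̄ᵢ−x̄)² = 125.086; SSW = ΣΣ(x−x̄ᵢ)² = 374.914
MSB = 125.086/2 = 62.5429; MSW = 374.914/20 = 18.7457
F = MSB/MSW = 3.3364
df = (2, 20)
p-value (upper-tail) = 0.05618
→ bracket: 0.05<=p<0.10

p-value bracket: 0.05<=p<0.10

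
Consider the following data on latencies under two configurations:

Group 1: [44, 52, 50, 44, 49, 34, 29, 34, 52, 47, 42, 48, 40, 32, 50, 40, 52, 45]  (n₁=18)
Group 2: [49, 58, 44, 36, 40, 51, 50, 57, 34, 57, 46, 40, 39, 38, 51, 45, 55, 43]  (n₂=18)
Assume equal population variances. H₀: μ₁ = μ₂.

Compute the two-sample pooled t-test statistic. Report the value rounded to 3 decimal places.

test statistic = -1.092

x̄₁=43.556, s₁=7.342, n₁=18
x̄₂=46.278, s₂=7.607, n₂=18
s_p² = [17·7.342² + 17·7.607²]/34 = 55.8840
SE = √(s_p²·(1/18+1/18)) = 2.4919
t = (43.556−46.278)/2.4919 = -1.0924
df = 34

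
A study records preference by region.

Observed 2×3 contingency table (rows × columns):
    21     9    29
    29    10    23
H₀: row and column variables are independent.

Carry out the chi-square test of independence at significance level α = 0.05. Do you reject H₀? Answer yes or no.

reject H₀: no

Row totals [59, 62], col totals [50, 19, 52], n=121
χ² = (21−24.38)²/24.38 + (9−9.26)²/9.26 + (29−25.36)²/25.36 + (29−25.62)²/25.62 + (10−9.74)²/9.74 + (23−26.64)²/26.64 = 1.9518
df = 2
p-value (upper-tail) = 0.37686
At α=0.05: p ≥ α → fail to reject H₀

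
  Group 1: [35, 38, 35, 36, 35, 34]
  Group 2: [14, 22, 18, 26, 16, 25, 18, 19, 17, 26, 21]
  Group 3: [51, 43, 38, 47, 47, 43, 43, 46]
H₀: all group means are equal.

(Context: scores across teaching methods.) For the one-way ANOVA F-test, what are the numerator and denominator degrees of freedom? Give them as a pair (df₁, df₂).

degrees of freedom = [2, 22]

k = 3 groups, N = 25 total
df = (k−1, N−k) = (3−1, 25−3) = (2, 22)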